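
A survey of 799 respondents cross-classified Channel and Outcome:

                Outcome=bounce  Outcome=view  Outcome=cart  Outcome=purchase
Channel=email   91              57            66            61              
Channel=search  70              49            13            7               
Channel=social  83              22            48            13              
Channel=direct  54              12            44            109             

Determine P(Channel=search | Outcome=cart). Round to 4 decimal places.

0.0760

Total with Outcome=cart: 66 + 13 + 48 + 44 = 171.
P(Channel=search | Outcome=cart) = 13/171 = 0.0760.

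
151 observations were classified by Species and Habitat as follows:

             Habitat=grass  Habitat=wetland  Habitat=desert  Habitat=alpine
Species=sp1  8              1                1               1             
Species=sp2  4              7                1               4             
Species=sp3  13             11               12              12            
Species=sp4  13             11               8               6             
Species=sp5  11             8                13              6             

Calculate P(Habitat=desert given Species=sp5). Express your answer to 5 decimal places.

0.34211

Total with Species=sp5: 11 + 8 + 13 + 6 = 38.
P(Habitat=desert | Species=sp5) = 13/38 = 0.34211.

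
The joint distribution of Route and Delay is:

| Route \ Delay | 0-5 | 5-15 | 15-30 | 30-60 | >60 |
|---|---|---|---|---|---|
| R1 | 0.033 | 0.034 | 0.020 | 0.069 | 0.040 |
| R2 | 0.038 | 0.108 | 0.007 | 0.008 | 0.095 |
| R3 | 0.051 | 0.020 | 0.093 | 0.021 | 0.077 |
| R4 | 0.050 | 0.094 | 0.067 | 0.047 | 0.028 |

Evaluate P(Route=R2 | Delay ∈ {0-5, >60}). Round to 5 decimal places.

P(Delay=0-5) = 0.033 + 0.038 + 0.051 + 0.050 = 0.172.
P(Delay=>60) = 0.040 + 0.095 + 0.077 + 0.028 = 0.240.
P(Delay ∈ {0-5, >60}) = 0.172 + 0.240 = 0.412; P(Route=R2, Delay ∈ {0-5, >60}) = 0.038 + 0.095 = 0.133.
P(Route=R2 | Delay ∈ {0-5, >60}) = 0.133/0.412 = 0.32282.

0.32282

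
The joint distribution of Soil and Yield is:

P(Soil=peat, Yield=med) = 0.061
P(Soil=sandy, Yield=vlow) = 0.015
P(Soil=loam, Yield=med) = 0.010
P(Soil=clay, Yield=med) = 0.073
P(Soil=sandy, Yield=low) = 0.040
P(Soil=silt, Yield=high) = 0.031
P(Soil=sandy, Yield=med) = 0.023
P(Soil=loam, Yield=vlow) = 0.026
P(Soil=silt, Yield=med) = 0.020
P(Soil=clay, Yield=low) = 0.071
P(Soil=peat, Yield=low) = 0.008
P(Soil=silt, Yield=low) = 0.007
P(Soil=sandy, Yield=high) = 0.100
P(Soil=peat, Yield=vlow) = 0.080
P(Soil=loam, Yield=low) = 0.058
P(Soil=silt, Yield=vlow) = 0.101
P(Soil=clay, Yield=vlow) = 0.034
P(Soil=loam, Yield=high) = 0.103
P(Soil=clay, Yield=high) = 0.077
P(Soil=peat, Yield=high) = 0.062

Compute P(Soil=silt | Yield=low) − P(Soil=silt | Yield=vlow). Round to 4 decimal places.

-0.3565

P(Yield=low) = 0.040 + 0.058 + 0.071 + 0.007 + 0.008 = 0.184; P(Soil=silt | Yield=low) = 0.007/0.184 = 0.03804.
P(Yield=vlow) = 0.015 + 0.026 + 0.034 + 0.101 + 0.080 = 0.256; P(Soil=silt | Yield=vlow) = 0.101/0.256 = 0.39453.
Difference = -0.3565.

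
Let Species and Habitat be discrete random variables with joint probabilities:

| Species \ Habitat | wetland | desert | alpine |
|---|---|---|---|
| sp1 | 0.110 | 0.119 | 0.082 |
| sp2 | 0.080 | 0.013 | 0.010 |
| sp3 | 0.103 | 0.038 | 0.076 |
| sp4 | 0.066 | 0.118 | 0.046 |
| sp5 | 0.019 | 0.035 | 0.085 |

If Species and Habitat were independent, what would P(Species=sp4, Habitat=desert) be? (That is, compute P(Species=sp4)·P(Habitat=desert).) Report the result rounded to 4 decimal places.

P(Species=sp4) = 0.066 + 0.118 + 0.046 = 0.230.
P(Habitat=desert) = 0.119 + 0.013 + 0.038 + 0.118 + 0.035 = 0.323.
Product: 0.230 × 0.323 = 0.0743.

0.0743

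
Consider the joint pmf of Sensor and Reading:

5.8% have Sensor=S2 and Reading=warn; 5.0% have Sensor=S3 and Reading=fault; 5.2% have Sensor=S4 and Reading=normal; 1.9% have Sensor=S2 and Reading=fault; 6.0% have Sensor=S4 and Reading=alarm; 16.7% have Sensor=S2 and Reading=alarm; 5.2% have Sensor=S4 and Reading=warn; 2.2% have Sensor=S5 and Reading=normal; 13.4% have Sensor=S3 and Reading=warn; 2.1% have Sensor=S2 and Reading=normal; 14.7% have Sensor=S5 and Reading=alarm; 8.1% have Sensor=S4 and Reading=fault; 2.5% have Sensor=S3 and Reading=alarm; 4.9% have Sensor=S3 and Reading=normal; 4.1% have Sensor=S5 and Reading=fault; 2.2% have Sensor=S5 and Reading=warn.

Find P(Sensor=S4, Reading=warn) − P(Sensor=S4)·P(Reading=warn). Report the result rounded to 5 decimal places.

-0.01317

P(Sensor=S4) = 0.052 + 0.052 + 0.060 + 0.081 = 0.245.
P(Reading=warn) = 0.058 + 0.134 + 0.052 + 0.022 = 0.266.
P(Sensor=S4, Reading=warn) − P(Sensor=S4)P(Reading=warn) = 0.052 − 0.245×0.266 = -0.01317.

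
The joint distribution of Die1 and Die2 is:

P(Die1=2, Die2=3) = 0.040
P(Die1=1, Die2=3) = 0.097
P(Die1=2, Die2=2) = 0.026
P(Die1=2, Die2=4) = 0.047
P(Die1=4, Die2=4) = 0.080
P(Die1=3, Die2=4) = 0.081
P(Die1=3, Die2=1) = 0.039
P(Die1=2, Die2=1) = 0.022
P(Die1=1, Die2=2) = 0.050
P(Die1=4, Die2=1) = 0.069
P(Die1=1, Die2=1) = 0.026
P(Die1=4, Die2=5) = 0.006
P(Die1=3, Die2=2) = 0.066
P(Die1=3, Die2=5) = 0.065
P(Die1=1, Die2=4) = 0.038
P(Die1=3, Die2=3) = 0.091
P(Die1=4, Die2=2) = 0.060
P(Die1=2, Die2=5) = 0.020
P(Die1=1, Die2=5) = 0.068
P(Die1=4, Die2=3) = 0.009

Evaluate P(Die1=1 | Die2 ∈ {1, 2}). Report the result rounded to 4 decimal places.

P(Die2=1) = 0.026 + 0.022 + 0.039 + 0.069 = 0.156.
P(Die2=2) = 0.050 + 0.026 + 0.066 + 0.060 = 0.202.
P(Die2 ∈ {1, 2}) = 0.156 + 0.202 = 0.358; P(Die1=1, Die2 ∈ {1, 2}) = 0.026 + 0.050 = 0.076.
P(Die1=1 | Die2 ∈ {1, 2}) = 0.076/0.358 = 0.2123.

0.2123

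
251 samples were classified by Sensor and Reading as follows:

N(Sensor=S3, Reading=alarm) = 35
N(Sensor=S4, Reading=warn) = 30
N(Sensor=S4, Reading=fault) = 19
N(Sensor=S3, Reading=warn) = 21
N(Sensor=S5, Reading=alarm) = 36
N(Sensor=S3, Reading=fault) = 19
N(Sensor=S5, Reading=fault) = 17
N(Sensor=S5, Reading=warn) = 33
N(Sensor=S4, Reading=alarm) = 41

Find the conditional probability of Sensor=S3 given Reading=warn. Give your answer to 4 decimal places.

0.2500

Total with Reading=warn: 21 + 30 + 33 = 84.
P(Sensor=S3 | Reading=warn) = 21/84 = 0.2500.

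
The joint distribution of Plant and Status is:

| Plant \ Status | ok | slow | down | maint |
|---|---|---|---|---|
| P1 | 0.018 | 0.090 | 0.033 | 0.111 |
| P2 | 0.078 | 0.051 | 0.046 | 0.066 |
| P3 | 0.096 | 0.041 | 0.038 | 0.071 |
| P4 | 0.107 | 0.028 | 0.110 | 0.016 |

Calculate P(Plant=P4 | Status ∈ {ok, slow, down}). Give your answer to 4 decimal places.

P(Status=ok) = 0.018 + 0.078 + 0.096 + 0.107 = 0.299.
P(Status=slow) = 0.090 + 0.051 + 0.041 + 0.028 = 0.210.
P(Status=down) = 0.033 + 0.046 + 0.038 + 0.110 = 0.227.
P(Status ∈ {ok, slow, down}) = 0.299 + 0.210 + 0.227 = 0.736; P(Plant=P4, Status ∈ {ok, slow, down}) = 0.107 + 0.028 + 0.110 = 0.245.
P(Plant=P4 | Status ∈ {ok, slow, down}) = 0.245/0.736 = 0.3329.

0.3329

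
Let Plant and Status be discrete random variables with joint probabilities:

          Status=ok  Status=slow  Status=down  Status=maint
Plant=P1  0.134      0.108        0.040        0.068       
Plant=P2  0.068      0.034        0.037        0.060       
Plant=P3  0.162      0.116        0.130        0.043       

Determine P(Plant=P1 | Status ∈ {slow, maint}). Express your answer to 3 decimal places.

P(Status=slow) = 0.108 + 0.034 + 0.116 = 0.258.
P(Status=maint) = 0.068 + 0.060 + 0.043 = 0.171.
P(Status ∈ {slow, maint}) = 0.258 + 0.171 = 0.429; P(Plant=P1, Status ∈ {slow, maint}) = 0.108 + 0.068 = 0.176.
P(Plant=P1 | Status ∈ {slow, maint}) = 0.176/0.429 = 0.410.

0.410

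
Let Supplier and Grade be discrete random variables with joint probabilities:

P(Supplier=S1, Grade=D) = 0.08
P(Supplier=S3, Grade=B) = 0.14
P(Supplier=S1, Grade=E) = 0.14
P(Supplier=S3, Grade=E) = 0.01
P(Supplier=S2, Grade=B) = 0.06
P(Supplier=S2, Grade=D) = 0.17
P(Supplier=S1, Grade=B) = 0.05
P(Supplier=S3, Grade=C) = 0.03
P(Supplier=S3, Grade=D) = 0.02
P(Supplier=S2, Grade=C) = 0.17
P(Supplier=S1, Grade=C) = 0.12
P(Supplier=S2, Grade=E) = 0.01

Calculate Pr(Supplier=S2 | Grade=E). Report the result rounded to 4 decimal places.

P(Grade=E) = 0.14 + 0.01 + 0.01 = 0.16.
P(Supplier=S2 | Grade=E) = 0.01/0.16 = 0.0625.

0.0625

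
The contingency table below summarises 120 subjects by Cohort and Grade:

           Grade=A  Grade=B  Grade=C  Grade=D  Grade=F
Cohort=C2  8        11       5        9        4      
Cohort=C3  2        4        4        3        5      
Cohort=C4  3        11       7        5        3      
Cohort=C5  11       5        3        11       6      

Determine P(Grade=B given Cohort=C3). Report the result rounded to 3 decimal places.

Total with Cohort=C3: 2 + 4 + 4 + 3 + 5 = 18.
P(Grade=B | Cohort=C3) = 4/18 = 0.222.

0.222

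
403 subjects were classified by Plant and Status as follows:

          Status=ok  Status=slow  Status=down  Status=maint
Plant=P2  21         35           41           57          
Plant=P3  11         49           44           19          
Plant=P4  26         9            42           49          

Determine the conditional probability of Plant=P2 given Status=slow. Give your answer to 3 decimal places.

Total with Status=slow: 35 + 49 + 9 = 93.
P(Plant=P2 | Status=slow) = 35/93 = 0.376.

0.376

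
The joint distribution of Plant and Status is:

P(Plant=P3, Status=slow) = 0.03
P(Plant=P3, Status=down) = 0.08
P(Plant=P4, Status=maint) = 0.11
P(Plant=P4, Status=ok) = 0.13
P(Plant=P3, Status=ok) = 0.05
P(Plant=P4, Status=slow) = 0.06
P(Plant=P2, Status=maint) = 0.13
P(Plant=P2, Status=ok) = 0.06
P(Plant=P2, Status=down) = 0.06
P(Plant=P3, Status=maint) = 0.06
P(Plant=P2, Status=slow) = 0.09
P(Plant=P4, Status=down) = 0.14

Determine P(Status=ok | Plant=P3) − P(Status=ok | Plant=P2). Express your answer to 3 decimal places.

P(Plant=P3) = 0.05 + 0.03 + 0.08 + 0.06 = 0.22; P(Status=ok | Plant=P3) = 0.05/0.22 = 0.2273.
P(Plant=P2) = 0.06 + 0.09 + 0.06 + 0.13 = 0.34; P(Status=ok | Plant=P2) = 0.06/0.34 = 0.1765.
Difference = 0.051.

0.051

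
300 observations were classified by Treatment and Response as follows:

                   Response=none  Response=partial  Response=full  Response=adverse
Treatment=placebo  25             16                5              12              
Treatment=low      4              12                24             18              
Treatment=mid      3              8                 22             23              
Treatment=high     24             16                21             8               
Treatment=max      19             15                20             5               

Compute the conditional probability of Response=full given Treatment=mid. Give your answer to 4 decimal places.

Total with Treatment=mid: 3 + 8 + 22 + 23 = 56.
P(Response=full | Treatment=mid) = 22/56 = 0.3929.

0.3929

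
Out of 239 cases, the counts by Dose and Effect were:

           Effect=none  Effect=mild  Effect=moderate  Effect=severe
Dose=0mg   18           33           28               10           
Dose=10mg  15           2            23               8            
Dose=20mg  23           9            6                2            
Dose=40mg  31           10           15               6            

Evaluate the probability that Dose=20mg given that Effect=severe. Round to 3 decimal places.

0.077

Total with Effect=severe: 10 + 8 + 2 + 6 = 26.
P(Dose=20mg | Effect=severe) = 2/26 = 0.077.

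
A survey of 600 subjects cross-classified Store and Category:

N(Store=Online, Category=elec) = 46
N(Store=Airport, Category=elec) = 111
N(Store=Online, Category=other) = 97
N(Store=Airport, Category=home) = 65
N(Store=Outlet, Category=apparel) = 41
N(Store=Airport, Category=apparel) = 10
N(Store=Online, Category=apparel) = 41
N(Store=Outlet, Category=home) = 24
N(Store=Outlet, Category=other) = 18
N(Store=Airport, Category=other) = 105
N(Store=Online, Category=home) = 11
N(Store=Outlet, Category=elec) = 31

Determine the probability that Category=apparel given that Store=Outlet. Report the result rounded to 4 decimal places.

0.3596

Total with Store=Outlet: 41 + 31 + 24 + 18 = 114.
P(Category=apparel | Store=Outlet) = 41/114 = 0.3596.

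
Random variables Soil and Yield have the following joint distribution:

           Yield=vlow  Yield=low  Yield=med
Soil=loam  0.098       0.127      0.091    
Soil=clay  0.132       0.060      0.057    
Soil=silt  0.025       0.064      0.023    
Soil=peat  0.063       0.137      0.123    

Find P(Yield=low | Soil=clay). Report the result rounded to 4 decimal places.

0.2410

P(Soil=clay) = 0.132 + 0.060 + 0.057 = 0.249.
P(Yield=low | Soil=clay) = 0.060/0.249 = 0.2410.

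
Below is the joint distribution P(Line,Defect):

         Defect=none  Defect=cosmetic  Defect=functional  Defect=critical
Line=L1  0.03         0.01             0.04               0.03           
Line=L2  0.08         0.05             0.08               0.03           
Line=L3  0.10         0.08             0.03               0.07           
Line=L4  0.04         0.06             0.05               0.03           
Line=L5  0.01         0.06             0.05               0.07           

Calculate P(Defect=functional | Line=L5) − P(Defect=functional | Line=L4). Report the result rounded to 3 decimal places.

-0.015

P(Line=L5) = 0.01 + 0.06 + 0.05 + 0.07 = 0.19; P(Defect=functional | Line=L5) = 0.05/0.19 = 0.2632.
P(Line=L4) = 0.04 + 0.06 + 0.05 + 0.03 = 0.18; P(Defect=functional | Line=L4) = 0.05/0.18 = 0.2778.
Difference = -0.015.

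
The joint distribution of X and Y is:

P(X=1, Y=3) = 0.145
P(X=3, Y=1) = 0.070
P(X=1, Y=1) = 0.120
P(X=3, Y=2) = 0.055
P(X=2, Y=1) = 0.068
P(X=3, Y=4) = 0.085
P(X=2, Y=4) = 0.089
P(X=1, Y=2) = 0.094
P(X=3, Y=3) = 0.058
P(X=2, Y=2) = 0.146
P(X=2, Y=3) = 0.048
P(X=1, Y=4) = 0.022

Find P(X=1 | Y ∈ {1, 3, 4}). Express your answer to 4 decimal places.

P(Y=1) = 0.120 + 0.068 + 0.070 = 0.258.
P(Y=3) = 0.145 + 0.048 + 0.058 = 0.251.
P(Y=4) = 0.022 + 0.089 + 0.085 = 0.196.
P(Y ∈ {1, 3, 4}) = 0.258 + 0.251 + 0.196 = 0.705; P(X=1, Y ∈ {1, 3, 4}) = 0.120 + 0.145 + 0.022 = 0.287.
P(X=1 | Y ∈ {1, 3, 4}) = 0.287/0.705 = 0.4071.

0.4071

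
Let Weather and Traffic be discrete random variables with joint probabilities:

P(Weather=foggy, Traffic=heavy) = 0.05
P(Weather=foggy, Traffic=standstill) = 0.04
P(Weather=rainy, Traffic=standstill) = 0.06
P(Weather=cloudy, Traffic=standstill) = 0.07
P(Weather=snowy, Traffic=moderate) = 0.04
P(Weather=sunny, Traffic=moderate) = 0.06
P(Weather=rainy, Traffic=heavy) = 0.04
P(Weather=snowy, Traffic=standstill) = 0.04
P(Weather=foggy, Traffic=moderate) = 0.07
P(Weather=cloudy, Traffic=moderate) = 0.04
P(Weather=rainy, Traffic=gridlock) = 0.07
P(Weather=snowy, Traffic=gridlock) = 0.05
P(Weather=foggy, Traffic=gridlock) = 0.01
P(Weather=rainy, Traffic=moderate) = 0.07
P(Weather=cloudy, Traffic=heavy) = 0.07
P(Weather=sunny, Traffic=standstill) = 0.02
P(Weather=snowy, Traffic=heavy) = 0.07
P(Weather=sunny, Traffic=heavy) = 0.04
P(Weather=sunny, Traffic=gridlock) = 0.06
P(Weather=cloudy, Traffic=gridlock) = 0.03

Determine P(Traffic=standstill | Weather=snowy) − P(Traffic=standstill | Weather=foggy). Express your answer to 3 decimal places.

P(Weather=snowy) = 0.04 + 0.07 + 0.05 + 0.04 = 0.20; P(Traffic=standstill | Weather=snowy) = 0.04/0.20 = 0.2000.
P(Weather=foggy) = 0.07 + 0.05 + 0.01 + 0.04 = 0.17; P(Traffic=standstill | Weather=foggy) = 0.04/0.17 = 0.2353.
Difference = -0.035.

-0.035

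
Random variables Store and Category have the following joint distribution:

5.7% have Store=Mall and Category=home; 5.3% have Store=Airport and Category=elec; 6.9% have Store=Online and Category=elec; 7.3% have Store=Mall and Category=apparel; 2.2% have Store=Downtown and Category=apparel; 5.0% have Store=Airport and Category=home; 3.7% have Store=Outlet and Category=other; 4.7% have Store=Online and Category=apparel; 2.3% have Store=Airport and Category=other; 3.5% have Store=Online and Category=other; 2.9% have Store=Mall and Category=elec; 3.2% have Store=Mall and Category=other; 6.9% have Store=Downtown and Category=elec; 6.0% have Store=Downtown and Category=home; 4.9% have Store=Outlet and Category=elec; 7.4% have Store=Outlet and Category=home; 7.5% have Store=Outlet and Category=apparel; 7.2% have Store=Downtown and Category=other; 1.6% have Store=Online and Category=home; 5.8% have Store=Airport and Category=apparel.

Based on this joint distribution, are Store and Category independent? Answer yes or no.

no

P(Store=Downtown) = 0.223 and P(Category=apparel) = 0.275, so their product is 0.06133, but P(Store=Downtown, Category=apparel) = 0.022. Since these differ, Store and Category are not independent.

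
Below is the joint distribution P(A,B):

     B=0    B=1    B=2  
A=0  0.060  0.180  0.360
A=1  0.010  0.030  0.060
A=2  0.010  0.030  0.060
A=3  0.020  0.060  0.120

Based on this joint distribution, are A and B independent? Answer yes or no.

Every cell satisfies P(A,B) = P(A)·P(B). For instance P(A=3) = 0.200, P(B=2) = 0.600, and 0.200×0.600 = 0.120 matches the joint entry. So A and B are independent.

yes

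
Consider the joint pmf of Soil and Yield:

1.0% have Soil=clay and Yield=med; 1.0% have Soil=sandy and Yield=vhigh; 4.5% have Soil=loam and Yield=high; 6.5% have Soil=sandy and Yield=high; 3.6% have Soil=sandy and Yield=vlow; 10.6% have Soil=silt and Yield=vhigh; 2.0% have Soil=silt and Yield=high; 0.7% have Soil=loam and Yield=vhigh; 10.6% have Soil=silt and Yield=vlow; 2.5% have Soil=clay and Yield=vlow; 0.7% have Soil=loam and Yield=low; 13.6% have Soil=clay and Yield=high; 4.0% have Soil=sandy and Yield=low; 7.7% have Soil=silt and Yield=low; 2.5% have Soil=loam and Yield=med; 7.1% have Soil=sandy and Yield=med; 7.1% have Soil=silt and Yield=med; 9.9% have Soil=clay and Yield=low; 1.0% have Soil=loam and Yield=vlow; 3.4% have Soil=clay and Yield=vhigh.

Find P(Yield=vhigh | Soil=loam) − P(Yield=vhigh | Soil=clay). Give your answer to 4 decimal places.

P(Soil=loam) = 0.010 + 0.007 + 0.025 + 0.045 + 0.007 = 0.094; P(Yield=vhigh | Soil=loam) = 0.007/0.094 = 0.07447.
P(Soil=clay) = 0.025 + 0.099 + 0.010 + 0.136 + 0.034 = 0.304; P(Yield=vhigh | Soil=clay) = 0.034/0.304 = 0.11184.
Difference = -0.0374.

-0.0374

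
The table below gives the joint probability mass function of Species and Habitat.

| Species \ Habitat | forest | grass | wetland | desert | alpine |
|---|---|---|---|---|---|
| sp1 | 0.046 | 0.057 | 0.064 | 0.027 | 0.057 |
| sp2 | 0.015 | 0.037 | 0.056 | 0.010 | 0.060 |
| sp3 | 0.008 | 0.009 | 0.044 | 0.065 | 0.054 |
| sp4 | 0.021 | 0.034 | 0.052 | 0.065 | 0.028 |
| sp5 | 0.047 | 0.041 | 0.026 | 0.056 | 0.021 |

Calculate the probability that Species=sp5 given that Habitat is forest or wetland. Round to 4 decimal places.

0.1926

P(Habitat=forest) = 0.046 + 0.015 + 0.008 + 0.021 + 0.047 = 0.137.
P(Habitat=wetland) = 0.064 + 0.056 + 0.044 + 0.052 + 0.026 = 0.242.
P(Habitat ∈ {forest, wetland}) = 0.137 + 0.242 = 0.379; P(Species=sp5, Habitat ∈ {forest, wetland}) = 0.047 + 0.026 = 0.073.
P(Species=sp5 | Habitat ∈ {forest, wetland}) = 0.073/0.379 = 0.1926.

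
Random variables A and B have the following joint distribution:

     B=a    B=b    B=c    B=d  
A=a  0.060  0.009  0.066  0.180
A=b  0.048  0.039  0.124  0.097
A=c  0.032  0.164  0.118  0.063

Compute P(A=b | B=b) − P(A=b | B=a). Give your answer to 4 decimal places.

P(B=b) = 0.009 + 0.039 + 0.164 = 0.212; P(A=b | B=b) = 0.039/0.212 = 0.18396.
P(B=a) = 0.060 + 0.048 + 0.032 = 0.140; P(A=b | B=a) = 0.048/0.140 = 0.34286.
Difference = -0.1589.

-0.1589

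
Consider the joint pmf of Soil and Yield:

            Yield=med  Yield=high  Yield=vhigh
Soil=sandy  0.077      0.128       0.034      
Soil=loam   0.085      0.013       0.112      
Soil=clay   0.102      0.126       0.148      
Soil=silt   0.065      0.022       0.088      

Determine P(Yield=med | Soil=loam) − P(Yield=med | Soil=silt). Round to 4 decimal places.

P(Soil=loam) = 0.085 + 0.013 + 0.112 = 0.210; P(Yield=med | Soil=loam) = 0.085/0.210 = 0.40476.
P(Soil=silt) = 0.065 + 0.022 + 0.088 = 0.175; P(Yield=med | Soil=silt) = 0.065/0.175 = 0.37143.
Difference = 0.0333.

0.0333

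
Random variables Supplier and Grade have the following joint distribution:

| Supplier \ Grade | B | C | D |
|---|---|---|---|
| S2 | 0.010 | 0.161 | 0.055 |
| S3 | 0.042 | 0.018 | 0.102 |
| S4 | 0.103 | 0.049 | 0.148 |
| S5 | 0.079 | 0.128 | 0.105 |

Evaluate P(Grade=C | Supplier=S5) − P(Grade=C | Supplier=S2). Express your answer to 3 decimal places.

P(Supplier=S5) = 0.079 + 0.128 + 0.105 = 0.312; P(Grade=C | Supplier=S5) = 0.128/0.312 = 0.4103.
P(Supplier=S2) = 0.010 + 0.161 + 0.055 = 0.226; P(Grade=C | Supplier=S2) = 0.161/0.226 = 0.7124.
Difference = -0.302.

-0.302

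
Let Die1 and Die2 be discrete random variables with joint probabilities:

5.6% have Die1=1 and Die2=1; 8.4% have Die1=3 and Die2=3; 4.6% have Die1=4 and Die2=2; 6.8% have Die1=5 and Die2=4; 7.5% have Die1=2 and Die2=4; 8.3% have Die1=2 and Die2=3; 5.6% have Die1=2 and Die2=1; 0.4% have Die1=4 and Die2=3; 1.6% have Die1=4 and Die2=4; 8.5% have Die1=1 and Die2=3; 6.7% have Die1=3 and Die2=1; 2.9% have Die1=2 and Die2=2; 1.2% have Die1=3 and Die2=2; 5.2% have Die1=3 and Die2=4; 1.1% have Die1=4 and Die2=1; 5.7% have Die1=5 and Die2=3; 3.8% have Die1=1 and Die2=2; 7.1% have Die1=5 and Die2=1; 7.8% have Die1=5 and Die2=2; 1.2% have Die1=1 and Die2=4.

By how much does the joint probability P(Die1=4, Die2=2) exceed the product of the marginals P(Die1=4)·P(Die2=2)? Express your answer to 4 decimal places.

0.0304

P(Die1=4) = 0.011 + 0.046 + 0.004 + 0.016 = 0.077.
P(Die2=2) = 0.038 + 0.029 + 0.012 + 0.046 + 0.078 = 0.203.
P(Die1=4, Die2=2) − P(Die1=4)P(Die2=2) = 0.046 − 0.077×0.203 = 0.0304.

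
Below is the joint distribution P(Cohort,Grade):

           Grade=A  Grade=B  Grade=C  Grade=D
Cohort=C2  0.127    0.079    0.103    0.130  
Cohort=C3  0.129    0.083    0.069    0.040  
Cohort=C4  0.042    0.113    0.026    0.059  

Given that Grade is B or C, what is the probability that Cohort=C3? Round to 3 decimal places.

P(Grade=B) = 0.079 + 0.083 + 0.113 = 0.275.
P(Grade=C) = 0.103 + 0.069 + 0.026 = 0.198.
P(Grade ∈ {B, C}) = 0.275 + 0.198 = 0.473; P(Cohort=C3, Grade ∈ {B, C}) = 0.083 + 0.069 = 0.152.
P(Cohort=C3 | Grade ∈ {B, C}) = 0.152/0.473 = 0.321.

0.321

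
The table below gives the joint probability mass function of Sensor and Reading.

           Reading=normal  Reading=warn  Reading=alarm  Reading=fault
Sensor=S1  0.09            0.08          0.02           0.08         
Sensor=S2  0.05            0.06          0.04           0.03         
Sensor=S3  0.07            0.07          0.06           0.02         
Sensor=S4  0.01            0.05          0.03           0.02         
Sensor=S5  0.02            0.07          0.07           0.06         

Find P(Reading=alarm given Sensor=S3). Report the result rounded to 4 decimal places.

0.2727

P(Sensor=S3) = 0.07 + 0.07 + 0.06 + 0.02 = 0.22.
P(Reading=alarm | Sensor=S3) = 0.06/0.22 = 0.2727.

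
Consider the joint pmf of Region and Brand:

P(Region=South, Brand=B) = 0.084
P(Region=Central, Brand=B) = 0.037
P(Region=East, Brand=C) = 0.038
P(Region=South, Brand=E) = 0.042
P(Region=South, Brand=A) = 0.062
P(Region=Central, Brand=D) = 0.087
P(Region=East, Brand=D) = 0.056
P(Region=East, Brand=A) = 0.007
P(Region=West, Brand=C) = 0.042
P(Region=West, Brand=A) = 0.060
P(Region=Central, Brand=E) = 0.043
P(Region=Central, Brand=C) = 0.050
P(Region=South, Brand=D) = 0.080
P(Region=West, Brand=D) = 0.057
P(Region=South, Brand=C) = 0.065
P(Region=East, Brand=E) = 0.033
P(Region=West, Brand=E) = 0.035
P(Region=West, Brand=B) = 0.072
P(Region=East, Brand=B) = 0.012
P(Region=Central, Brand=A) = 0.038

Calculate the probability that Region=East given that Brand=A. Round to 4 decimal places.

0.0419

P(Brand=A) = 0.062 + 0.007 + 0.060 + 0.038 = 0.167.
P(Region=East | Brand=A) = 0.007/0.167 = 0.0419.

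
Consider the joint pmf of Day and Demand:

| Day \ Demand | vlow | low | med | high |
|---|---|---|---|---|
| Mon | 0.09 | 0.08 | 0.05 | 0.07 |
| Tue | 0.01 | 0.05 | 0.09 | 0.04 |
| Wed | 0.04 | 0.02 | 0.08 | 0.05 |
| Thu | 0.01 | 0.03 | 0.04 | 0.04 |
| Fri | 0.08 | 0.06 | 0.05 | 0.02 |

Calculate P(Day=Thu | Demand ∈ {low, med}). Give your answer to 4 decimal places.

0.1273

P(Demand=low) = 0.08 + 0.05 + 0.02 + 0.03 + 0.06 = 0.24.
P(Demand=med) = 0.05 + 0.09 + 0.08 + 0.04 + 0.05 = 0.31.
P(Demand ∈ {low, med}) = 0.24 + 0.31 = 0.55; P(Day=Thu, Demand ∈ {low, med}) = 0.03 + 0.04 = 0.07.
P(Day=Thu | Demand ∈ {low, med}) = 0.07/0.55 = 0.1273.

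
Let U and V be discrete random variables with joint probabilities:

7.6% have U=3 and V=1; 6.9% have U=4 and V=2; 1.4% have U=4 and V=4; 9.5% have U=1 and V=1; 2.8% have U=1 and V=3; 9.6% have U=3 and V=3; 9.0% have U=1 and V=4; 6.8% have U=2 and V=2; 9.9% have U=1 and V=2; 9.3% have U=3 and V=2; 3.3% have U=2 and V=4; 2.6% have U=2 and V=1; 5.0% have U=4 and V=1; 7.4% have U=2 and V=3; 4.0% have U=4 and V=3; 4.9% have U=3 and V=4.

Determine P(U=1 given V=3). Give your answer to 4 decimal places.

0.1176

P(V=3) = 0.028 + 0.074 + 0.096 + 0.040 = 0.238.
P(U=1 | V=3) = 0.028/0.238 = 0.1176.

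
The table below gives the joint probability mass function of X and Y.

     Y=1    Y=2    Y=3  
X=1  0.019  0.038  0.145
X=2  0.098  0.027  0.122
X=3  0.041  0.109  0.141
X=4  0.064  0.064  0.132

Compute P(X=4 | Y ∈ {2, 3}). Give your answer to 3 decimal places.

0.252

P(Y=2) = 0.038 + 0.027 + 0.109 + 0.064 = 0.238.
P(Y=3) = 0.145 + 0.122 + 0.141 + 0.132 = 0.540.
P(Y ∈ {2, 3}) = 0.238 + 0.540 = 0.778; P(X=4, Y ∈ {2, 3}) = 0.064 + 0.132 = 0.196.
P(X=4 | Y ∈ {2, 3}) = 0.196/0.778 = 0.252.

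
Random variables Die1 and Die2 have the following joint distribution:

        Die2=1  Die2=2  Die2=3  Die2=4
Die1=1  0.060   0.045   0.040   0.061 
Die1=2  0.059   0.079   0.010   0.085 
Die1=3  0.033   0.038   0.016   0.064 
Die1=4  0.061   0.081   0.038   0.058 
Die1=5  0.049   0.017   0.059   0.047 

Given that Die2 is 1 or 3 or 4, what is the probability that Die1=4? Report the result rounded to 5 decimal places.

0.21216

P(Die2=1) = 0.060 + 0.059 + 0.033 + 0.061 + 0.049 = 0.262.
P(Die2=3) = 0.040 + 0.010 + 0.016 + 0.038 + 0.059 = 0.163.
P(Die2=4) = 0.061 + 0.085 + 0.064 + 0.058 + 0.047 = 0.315.
P(Die2 ∈ {1, 3, 4}) = 0.262 + 0.163 + 0.315 = 0.740; P(Die1=4, Die2 ∈ {1, 3, 4}) = 0.061 + 0.038 + 0.058 = 0.157.
P(Die1=4 | Die2 ∈ {1, 3, 4}) = 0.157/0.740 = 0.21216.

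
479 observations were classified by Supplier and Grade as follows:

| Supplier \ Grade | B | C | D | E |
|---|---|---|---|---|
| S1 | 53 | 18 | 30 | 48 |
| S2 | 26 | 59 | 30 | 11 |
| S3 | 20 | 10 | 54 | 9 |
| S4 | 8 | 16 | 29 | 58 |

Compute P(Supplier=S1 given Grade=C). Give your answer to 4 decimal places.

0.1748

Total with Grade=C: 18 + 59 + 10 + 16 = 103.
P(Supplier=S1 | Grade=C) = 18/103 = 0.1748.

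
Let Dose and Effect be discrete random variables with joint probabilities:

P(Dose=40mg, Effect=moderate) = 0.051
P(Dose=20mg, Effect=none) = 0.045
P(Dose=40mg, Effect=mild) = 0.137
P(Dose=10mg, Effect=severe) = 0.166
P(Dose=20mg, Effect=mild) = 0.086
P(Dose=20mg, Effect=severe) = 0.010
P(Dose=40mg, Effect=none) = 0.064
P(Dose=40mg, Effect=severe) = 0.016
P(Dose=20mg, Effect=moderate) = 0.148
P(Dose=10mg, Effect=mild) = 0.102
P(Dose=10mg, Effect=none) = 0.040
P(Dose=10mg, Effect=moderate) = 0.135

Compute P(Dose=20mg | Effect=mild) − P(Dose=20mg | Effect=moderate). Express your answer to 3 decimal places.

-0.178

P(Effect=mild) = 0.102 + 0.086 + 0.137 = 0.325; P(Dose=20mg | Effect=mild) = 0.086/0.325 = 0.2646.
P(Effect=moderate) = 0.135 + 0.148 + 0.051 = 0.334; P(Dose=20mg | Effect=moderate) = 0.148/0.334 = 0.4431.
Difference = -0.178.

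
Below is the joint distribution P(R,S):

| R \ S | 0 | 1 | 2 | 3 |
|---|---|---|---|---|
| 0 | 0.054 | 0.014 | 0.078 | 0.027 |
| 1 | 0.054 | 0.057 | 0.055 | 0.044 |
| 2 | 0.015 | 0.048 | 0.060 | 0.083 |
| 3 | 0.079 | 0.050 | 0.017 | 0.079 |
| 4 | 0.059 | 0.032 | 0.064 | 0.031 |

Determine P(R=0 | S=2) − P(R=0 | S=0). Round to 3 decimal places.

0.078

P(S=2) = 0.078 + 0.055 + 0.060 + 0.017 + 0.064 = 0.274; P(R=0 | S=2) = 0.078/0.274 = 0.2847.
P(S=0) = 0.054 + 0.054 + 0.015 + 0.079 + 0.059 = 0.261; P(R=0 | S=0) = 0.054/0.261 = 0.2069.
Difference = 0.078.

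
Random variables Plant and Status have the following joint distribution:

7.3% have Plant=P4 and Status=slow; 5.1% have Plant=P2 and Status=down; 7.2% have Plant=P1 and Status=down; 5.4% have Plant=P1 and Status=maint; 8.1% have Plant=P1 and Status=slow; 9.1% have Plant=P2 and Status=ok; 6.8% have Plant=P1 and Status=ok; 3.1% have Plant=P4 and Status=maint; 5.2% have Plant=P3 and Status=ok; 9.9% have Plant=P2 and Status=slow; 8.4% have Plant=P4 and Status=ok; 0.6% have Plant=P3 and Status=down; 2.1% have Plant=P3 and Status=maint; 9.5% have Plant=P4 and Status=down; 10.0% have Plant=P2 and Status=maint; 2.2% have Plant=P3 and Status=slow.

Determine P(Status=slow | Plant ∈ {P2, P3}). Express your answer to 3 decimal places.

P(Plant=P2) = 0.091 + 0.099 + 0.051 + 0.100 = 0.341.
P(Plant=P3) = 0.052 + 0.022 + 0.006 + 0.021 = 0.101.
P(Plant ∈ {P2, P3}) = 0.341 + 0.101 = 0.442; P(Status=slow, Plant ∈ {P2, P3}) = 0.099 + 0.022 = 0.121.
P(Status=slow | Plant ∈ {P2, P3}) = 0.121/0.442 = 0.274.

0.274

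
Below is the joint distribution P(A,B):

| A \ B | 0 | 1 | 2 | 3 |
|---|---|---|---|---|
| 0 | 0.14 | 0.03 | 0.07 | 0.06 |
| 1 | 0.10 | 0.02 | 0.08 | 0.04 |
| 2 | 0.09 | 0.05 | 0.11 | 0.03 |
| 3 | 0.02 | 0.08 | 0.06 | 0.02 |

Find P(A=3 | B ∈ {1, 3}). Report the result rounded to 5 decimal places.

0.30303

P(B=1) = 0.03 + 0.02 + 0.05 + 0.08 = 0.18.
P(B=3) = 0.06 + 0.04 + 0.03 + 0.02 = 0.15.
P(B ∈ {1, 3}) = 0.18 + 0.15 = 0.33; P(A=3, B ∈ {1, 3}) = 0.08 + 0.02 = 0.10.
P(A=3 | B ∈ {1, 3}) = 0.10/0.33 = 0.30303.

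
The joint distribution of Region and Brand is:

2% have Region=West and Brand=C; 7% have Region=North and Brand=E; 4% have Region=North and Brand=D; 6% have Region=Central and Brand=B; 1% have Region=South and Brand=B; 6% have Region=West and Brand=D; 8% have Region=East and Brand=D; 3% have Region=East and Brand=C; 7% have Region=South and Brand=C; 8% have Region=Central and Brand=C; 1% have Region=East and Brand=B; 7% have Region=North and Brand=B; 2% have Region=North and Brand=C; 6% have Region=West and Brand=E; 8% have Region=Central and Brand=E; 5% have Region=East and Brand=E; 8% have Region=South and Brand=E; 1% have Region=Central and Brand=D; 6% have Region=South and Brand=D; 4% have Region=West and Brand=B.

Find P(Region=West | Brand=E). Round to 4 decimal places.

P(Brand=E) = 0.07 + 0.08 + 0.05 + 0.06 + 0.08 = 0.34.
P(Region=West | Brand=E) = 0.06/0.34 = 0.1765.

0.1765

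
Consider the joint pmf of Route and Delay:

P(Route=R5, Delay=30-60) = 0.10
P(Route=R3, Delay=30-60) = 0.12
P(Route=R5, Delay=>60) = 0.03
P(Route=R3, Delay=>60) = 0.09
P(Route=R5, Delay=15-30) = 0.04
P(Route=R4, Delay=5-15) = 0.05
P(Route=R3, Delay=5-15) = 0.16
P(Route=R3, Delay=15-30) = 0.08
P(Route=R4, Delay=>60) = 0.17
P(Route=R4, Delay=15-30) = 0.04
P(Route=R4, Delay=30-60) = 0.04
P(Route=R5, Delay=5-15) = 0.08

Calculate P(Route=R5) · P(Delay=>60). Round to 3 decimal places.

P(Route=R5) = 0.08 + 0.04 + 0.10 + 0.03 = 0.25.
P(Delay=>60) = 0.09 + 0.17 + 0.03 = 0.29.
Product: 0.25 × 0.29 = 0.073.

0.073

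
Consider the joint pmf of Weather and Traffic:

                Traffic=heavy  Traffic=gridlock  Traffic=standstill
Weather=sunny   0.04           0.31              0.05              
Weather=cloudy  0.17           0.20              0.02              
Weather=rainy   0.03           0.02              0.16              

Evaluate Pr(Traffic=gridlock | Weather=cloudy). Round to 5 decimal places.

P(Weather=cloudy) = 0.17 + 0.20 + 0.02 = 0.39.
P(Traffic=gridlock | Weather=cloudy) = 0.20/0.39 = 0.51282.

0.51282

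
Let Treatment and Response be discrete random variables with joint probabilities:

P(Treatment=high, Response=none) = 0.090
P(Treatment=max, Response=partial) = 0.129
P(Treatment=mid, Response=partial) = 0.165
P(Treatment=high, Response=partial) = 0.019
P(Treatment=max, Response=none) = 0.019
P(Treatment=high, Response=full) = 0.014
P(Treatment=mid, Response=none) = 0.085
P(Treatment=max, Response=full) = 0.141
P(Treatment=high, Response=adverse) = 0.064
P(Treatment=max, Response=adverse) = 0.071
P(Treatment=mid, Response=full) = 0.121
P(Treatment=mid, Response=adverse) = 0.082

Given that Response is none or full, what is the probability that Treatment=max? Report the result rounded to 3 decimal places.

P(Response=none) = 0.085 + 0.090 + 0.019 = 0.194.
P(Response=full) = 0.121 + 0.014 + 0.141 = 0.276.
P(Response ∈ {none, full}) = 0.194 + 0.276 = 0.470; P(Treatment=max, Response ∈ {none, full}) = 0.019 + 0.141 = 0.160.
P(Treatment=max | Response ∈ {none, full}) = 0.160/0.470 = 0.340.

0.340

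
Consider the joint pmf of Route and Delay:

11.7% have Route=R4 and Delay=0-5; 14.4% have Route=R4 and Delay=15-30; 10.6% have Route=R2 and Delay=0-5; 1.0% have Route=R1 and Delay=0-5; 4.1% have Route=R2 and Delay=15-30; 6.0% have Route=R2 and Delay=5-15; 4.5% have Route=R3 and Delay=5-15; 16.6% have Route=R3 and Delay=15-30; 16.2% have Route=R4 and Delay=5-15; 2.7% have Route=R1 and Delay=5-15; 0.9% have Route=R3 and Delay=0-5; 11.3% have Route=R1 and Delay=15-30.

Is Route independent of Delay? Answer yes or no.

P(Route=R3) = 0.220 and P(Delay=15-30) = 0.464, so their product is 0.10208, but P(Route=R3, Delay=15-30) = 0.166. Since these differ, Route and Delay are not independent.

no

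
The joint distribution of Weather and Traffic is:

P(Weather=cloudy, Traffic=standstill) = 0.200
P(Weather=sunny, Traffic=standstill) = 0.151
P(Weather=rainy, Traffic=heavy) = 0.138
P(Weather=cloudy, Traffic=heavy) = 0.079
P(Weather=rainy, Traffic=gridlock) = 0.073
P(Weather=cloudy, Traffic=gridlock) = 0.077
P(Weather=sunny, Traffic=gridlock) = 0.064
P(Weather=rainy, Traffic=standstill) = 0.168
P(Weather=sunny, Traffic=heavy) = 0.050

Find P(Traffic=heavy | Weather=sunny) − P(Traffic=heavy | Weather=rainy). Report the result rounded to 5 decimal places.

-0.17544

P(Weather=sunny) = 0.050 + 0.064 + 0.151 = 0.265; P(Traffic=heavy | Weather=sunny) = 0.050/0.265 = 0.188679.
P(Weather=rainy) = 0.138 + 0.073 + 0.168 = 0.379; P(Traffic=heavy | Weather=rainy) = 0.138/0.379 = 0.364116.
Difference = -0.17544.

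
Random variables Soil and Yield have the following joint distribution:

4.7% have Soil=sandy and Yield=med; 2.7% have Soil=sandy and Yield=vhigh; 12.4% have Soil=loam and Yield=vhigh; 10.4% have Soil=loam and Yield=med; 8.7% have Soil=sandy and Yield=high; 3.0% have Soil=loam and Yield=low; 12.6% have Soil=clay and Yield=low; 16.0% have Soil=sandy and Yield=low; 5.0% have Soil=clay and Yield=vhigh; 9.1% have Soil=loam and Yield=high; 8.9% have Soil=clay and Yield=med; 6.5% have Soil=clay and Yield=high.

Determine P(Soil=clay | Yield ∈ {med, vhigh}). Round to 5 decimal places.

0.31519

P(Yield=med) = 0.047 + 0.104 + 0.089 = 0.240.
P(Yield=vhigh) = 0.027 + 0.124 + 0.050 = 0.201.
P(Yield ∈ {med, vhigh}) = 0.240 + 0.201 = 0.441; P(Soil=clay, Yield ∈ {med, vhigh}) = 0.089 + 0.050 = 0.139.
P(Soil=clay | Yield ∈ {med, vhigh}) = 0.139/0.441 = 0.31519.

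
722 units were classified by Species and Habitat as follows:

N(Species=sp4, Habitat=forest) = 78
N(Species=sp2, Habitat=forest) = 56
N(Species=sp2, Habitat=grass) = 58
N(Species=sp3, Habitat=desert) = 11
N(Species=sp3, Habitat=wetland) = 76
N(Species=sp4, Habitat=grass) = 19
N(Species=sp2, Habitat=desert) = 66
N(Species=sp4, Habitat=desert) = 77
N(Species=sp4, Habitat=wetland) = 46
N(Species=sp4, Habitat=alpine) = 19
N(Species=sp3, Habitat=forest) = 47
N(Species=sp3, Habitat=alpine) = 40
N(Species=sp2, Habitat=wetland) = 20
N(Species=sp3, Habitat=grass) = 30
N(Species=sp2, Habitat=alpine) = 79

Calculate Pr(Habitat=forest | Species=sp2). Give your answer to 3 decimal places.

0.201

Total with Species=sp2: 56 + 58 + 20 + 66 + 79 = 279.
P(Habitat=forest | Species=sp2) = 56/279 = 0.201.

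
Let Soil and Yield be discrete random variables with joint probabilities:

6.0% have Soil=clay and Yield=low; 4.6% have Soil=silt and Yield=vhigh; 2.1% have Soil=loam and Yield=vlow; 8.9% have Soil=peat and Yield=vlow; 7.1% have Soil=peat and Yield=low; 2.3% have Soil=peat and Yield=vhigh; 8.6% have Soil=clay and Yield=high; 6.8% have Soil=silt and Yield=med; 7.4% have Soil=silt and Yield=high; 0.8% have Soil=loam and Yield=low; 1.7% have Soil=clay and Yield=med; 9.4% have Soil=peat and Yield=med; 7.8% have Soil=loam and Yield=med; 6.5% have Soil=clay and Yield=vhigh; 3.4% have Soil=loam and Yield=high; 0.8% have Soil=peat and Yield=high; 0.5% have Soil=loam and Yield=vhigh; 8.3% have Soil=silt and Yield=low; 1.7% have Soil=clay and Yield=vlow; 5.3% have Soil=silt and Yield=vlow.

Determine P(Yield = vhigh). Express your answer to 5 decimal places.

0.13900

P(Yield=vhigh) = 0.005 + 0.065 + 0.046 + 0.023 = 0.139.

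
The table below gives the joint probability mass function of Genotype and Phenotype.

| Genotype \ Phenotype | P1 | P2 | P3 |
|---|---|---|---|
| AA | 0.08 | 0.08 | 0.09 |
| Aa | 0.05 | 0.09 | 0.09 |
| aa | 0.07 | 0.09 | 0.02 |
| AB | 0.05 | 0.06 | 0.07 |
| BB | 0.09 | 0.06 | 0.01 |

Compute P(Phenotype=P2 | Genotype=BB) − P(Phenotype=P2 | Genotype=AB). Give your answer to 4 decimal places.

0.0417

P(Genotype=BB) = 0.09 + 0.06 + 0.01 = 0.16; P(Phenotype=P2 | Genotype=BB) = 0.06/0.16 = 0.37500.
P(Genotype=AB) = 0.05 + 0.06 + 0.07 = 0.18; P(Phenotype=P2 | Genotype=AB) = 0.06/0.18 = 0.33333.
Difference = 0.0417.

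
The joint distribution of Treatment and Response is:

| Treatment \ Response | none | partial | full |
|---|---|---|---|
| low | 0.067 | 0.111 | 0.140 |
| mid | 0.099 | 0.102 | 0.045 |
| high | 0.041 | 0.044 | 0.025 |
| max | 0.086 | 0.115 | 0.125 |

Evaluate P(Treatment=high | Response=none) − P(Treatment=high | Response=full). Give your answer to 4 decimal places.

P(Response=none) = 0.067 + 0.099 + 0.041 + 0.086 = 0.293; P(Treatment=high | Response=none) = 0.041/0.293 = 0.13993.
P(Response=full) = 0.140 + 0.045 + 0.025 + 0.125 = 0.335; P(Treatment=high | Response=full) = 0.025/0.335 = 0.07463.
Difference = 0.0653.

0.0653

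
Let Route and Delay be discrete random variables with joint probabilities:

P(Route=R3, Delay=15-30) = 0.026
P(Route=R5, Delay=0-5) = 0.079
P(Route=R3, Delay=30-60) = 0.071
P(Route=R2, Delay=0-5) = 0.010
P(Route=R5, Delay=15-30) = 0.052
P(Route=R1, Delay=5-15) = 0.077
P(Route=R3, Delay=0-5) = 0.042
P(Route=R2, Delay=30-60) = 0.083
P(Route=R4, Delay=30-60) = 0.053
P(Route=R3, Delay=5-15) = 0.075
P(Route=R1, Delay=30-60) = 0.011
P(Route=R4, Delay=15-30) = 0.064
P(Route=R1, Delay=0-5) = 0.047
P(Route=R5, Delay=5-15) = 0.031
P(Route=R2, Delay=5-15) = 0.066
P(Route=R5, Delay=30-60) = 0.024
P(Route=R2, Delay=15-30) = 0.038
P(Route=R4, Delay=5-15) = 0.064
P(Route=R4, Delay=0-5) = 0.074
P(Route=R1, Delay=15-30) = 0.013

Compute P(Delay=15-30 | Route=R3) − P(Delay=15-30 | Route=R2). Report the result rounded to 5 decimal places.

-0.07140

P(Route=R3) = 0.042 + 0.075 + 0.026 + 0.071 = 0.214; P(Delay=15-30 | Route=R3) = 0.026/0.214 = 0.121495.
P(Route=R2) = 0.010 + 0.066 + 0.038 + 0.083 = 0.197; P(Delay=15-30 | Route=R2) = 0.038/0.197 = 0.192893.
Difference = -0.07140.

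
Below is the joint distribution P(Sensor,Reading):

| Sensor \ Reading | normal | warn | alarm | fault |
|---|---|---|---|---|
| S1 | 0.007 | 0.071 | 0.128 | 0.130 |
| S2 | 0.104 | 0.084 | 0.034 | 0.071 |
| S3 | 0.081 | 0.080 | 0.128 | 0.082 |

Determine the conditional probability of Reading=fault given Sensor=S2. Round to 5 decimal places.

P(Sensor=S2) = 0.104 + 0.084 + 0.034 + 0.071 = 0.293.
P(Reading=fault | Sensor=S2) = 0.071/0.293 = 0.24232.

0.24232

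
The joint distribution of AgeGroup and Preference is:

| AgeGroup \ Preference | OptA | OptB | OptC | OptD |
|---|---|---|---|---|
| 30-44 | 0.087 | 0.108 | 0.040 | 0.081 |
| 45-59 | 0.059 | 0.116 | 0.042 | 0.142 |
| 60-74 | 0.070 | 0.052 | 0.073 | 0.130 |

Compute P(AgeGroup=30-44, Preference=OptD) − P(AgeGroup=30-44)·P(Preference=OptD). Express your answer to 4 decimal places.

-0.0305

P(AgeGroup=30-44) = 0.087 + 0.108 + 0.040 + 0.081 = 0.316.
P(Preference=OptD) = 0.081 + 0.142 + 0.130 = 0.353.
P(AgeGroup=30-44, Preference=OptD) − P(AgeGroup=30-44)P(Preference=OptD) = 0.081 − 0.316×0.353 = -0.0305.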